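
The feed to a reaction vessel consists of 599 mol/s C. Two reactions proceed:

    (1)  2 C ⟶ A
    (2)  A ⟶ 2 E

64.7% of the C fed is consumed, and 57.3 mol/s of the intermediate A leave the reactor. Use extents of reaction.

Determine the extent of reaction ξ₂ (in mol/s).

Conversion of C: C consumed = 2ξ₁ = 0.647 × 599 → ξ₁ = 193.8 mol/s.
A balance: n_A = 0 + 1ξ₁ − 1ξ₂ = 57.3 → ξ₂ = (1·193.8 − 57.3)/1 = 136.5 mol/s.
Outlet amounts (n = n₀ + Σ ν·ξ):
  C: 599 − 2(193.8) = 211.4
  A: 0 + 1(193.8) − 1(136.5) = 57.3
  E: 0 + 2(136.5) = 273

ξ₂ = 136 mol/s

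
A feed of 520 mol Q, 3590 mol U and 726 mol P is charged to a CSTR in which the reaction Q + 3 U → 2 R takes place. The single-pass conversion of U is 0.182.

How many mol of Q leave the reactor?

302 mol

U reacted = 0.182 × 3590 = 653.4 mol; ν_U = −3, so ξ = 653.4/3 = 217.8 mol.
Outlet amounts (n = n₀ + ν ξ):
  Q: 520 − 1(217.8) = 302.2
  U: 3590 − 3(217.8) = 2937
  R: 0 + 2(217.8) = 435.6
  P: 726 (inert)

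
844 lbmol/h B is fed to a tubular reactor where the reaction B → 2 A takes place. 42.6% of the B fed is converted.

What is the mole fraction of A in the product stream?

B reacted = 0.426 × 844 = 359.5 lbmol/h; ν_B = −1, so ξ = 359.5/1 = 359.5 lbmol/h.
Outlet amounts (n = n₀ + ν ξ):
  B: 844 − 1(359.5) = 484.5
  A: 0 + 2(359.5) = 719.1
Total out = 1204 lbmol/h; y_A = 719.1 / 1204 = 0.5975.

0.597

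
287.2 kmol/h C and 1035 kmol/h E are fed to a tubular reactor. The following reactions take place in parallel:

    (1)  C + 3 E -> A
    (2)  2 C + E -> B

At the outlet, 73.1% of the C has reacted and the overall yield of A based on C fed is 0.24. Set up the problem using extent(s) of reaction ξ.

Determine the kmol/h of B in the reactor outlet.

70.5 kmol/h

Yield of A: 1ξ₁ / 287.2 = 0.24 → ξ₁ = 68.93 kmol/h.
Conversion of C: 1ξ₁ + 2ξ₂ = 0.731 × 287.2 = 209.9 → ξ₂ = 70.51 kmol/h.
Outlet amounts (n = n₀ + Σ ν·ξ):
  C: 287.2 − 1(68.93) − 2(70.51) = 77.26
  E: 1035 − 3(68.93) − 1(70.51) = 757.7
  A: 0 + 1(68.93) = 68.93
  B: 0 + 1(70.51) = 70.51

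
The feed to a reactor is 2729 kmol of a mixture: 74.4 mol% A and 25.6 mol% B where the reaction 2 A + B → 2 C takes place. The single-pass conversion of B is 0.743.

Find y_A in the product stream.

B reacted = 0.743 × 698.6 = 519.1 kmol; ν_B = −1, so ξ = 519.1/1 = 519.1 kmol.
Outlet amounts (n = n₀ + ν ξ):
  A: 2030 − 2(519.1) = 992.2
  B: 698.6 − 1(519.1) = 179.5
  C: 0 + 2(519.1) = 1038
Total out = 2210 kmol; y_A = 992.2 / 2210 = 0.449.

0.449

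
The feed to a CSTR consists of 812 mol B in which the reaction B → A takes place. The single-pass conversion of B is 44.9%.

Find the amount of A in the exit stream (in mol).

365 mol

B reacted = 0.449 × 812 = 364.6 mol; ν_B = −1, so ξ = 364.6/1 = 364.6 mol.
Outlet amounts (n = n₀ + ν ξ):
  B: 812 − 1(364.6) = 447.4
  A: 0 + 1(364.6) = 364.6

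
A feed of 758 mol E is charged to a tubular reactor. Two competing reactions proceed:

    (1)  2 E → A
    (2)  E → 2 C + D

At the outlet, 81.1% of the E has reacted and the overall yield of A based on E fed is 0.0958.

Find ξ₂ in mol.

Yield of A: 1ξ₁ / 758 = 0.0958 → ξ₁ = 72.62 mol.
Conversion of E: 2ξ₁ + 1ξ₂ = 0.811 × 758 = 614.7 → ξ₂ = 469.5 mol.
Outlet amounts (n = n₀ + Σ ν·ξ):
  E: 758 − 2(72.62) − 1(469.5) = 143.3
  A: 0 + 1(72.62) = 72.62
  C: 0 + 2(469.5) = 939
  D: 0 + 1(469.5) = 469.5

ξ₂ = 470 mol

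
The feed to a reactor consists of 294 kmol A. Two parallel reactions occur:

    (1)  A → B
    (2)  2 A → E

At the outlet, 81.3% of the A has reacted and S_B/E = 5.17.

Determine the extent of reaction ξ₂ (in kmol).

ξ₂ = 33.3 kmol

Conversion of A: A consumed = 0.813 × 294 = 239 kmol = 1ξ₁ + 2ξ₂.
Selectivity: 1ξ₁ / (1ξ₂) = 5.17 → ξ₁ = 5.17 ξ₂.
Substitute: (1·5.17 + 2) ξ₂ = 239 → ξ₂ = 33.34 kmol, ξ₁ = 172.3 kmol.
Outlet amounts (n = n₀ + Σ ν·ξ):
  A: 294 − 1(172.3) − 2(33.34) = 54.98
  B: 0 + 1(172.3) = 172.3
  E: 0 + 1(33.34) = 33.34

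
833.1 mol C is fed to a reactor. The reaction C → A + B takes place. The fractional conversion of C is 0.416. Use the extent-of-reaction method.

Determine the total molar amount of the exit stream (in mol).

C reacted = 0.416 × 833.1 = 346.6 mol; ν_C = −1, so ξ = 346.6/1 = 346.6 mol.
Outlet amounts (n = n₀ + ν ξ):
  C: 833.1 − 1(346.6) = 486.5
  A: 0 + 1(346.6) = 346.6
  B: 0 + 1(346.6) = 346.6
Total out = 486.5 + 346.6 + 346.6 = 1180 mol.

1180 mol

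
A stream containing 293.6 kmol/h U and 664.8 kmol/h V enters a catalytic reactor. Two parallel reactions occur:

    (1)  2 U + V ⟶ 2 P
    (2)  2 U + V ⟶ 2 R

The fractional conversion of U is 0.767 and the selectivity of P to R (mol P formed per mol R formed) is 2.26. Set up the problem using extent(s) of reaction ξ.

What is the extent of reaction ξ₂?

ξ₂ = 34.5 kmol/h

Conversion of U: U consumed = 0.767 × 293.6 = 225.2 kmol/h = 2ξ₁ + 2ξ₂.
Selectivity: 2ξ₁ / (2ξ₂) = 2.26 → ξ₁ = 2.26 ξ₂.
Substitute: (2·2.26 + 2) ξ₂ = 225.2 → ξ₂ = 34.54 kmol/h, ξ₁ = 78.06 kmol/h.
Outlet amounts (n = n₀ + Σ ν·ξ):
  U: 293.6 − 2(78.06) − 2(34.54) = 68.41
  V: 664.8 − 1(78.06) − 1(34.54) = 552.2
  P: 0 + 2(78.06) = 156.1
  R: 0 + 2(34.54) = 69.08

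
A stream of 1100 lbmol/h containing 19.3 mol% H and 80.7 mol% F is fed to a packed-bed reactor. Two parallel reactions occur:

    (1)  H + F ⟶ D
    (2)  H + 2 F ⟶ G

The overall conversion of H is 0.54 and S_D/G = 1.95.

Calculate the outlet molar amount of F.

Conversion of H: H consumed = 0.54 × 212.3 = 114.6 lbmol/h = 1ξ₁ + 1ξ₂.
Selectivity: 1ξ₁ / (1ξ₂) = 1.95 → ξ₁ = 1.95 ξ₂.
Substitute: (1·1.95 + 1) ξ₂ = 114.6 → ξ₂ = 38.86 lbmol/h, ξ₁ = 75.78 lbmol/h.
Outlet amounts (n = n₀ + Σ ν·ξ):
  H: 212.3 − 1(75.78) − 1(38.86) = 97.66
  F: 887.7 − 1(75.78) − 2(38.86) = 734.2
  D: 0 + 1(75.78) = 75.78
  G: 0 + 1(38.86) = 38.86

734 lbmol/h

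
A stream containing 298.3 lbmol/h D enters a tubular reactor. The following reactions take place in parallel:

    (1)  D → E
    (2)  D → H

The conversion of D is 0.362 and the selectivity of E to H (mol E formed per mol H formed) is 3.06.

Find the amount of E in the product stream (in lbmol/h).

Conversion of D: D consumed = 0.362 × 298.3 = 108 lbmol/h = 1ξ₁ + 1ξ₂.
Selectivity: 1ξ₁ / (1ξ₂) = 3.06 → ξ₁ = 3.06 ξ₂.
Substitute: (1·3.06 + 1) ξ₂ = 108 → ξ₂ = 26.6 lbmol/h, ξ₁ = 81.39 lbmol/h.
Outlet amounts (n = n₀ + Σ ν·ξ):
  D: 298.3 − 1(81.39) − 1(26.6) = 190.3
  E: 0 + 1(81.39) = 81.39
  H: 0 + 1(26.6) = 26.6

81.4 lbmol/h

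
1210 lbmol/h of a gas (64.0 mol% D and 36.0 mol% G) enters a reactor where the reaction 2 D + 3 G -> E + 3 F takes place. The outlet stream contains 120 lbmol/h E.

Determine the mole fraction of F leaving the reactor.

For E: n = n₀ + 1ξ → 120 = 0 + 1ξ, giving ξ = 120 lbmol/h.
Outlet amounts (n = n₀ + ν ξ):
  D: 774.4 − 2(120) = 534.4
  G: 435.6 − 3(120) = 75.6
  E: 0 + 1(120) = 120
  F: 0 + 3(120) = 360
Total out = 1090 lbmol/h; y_F = 360 / 1090 = 0.3303.

0.33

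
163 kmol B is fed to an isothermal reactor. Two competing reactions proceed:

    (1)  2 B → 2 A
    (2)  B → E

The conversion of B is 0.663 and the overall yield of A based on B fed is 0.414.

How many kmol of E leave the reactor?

40.6 kmol

Yield of A: 2ξ₁ / 163 = 0.414 → ξ₁ = 33.74 kmol.
Conversion of B: 2ξ₁ + 1ξ₂ = 0.663 × 163 = 108.1 → ξ₂ = 40.59 kmol.
Outlet amounts (n = n₀ + Σ ν·ξ):
  B: 163 − 2(33.74) − 1(40.59) = 54.93
  A: 0 + 2(33.74) = 67.48
  E: 0 + 1(40.59) = 40.59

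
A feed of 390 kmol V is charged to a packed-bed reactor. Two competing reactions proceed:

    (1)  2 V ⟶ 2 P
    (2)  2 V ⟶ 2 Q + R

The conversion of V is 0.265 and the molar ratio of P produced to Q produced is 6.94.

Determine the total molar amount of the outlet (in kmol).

397 kmol

Conversion of V: V consumed = 0.265 × 390 = 103.4 kmol = 2ξ₁ + 2ξ₂.
Selectivity: 2ξ₁ / (2ξ₂) = 6.94 → ξ₁ = 6.94 ξ₂.
Substitute: (2·6.94 + 2) ξ₂ = 103.4 → ξ₂ = 6.508 kmol, ξ₁ = 45.17 kmol.
Outlet amounts (n = n₀ + Σ ν·ξ):
  V: 390 − 2(45.17) − 2(6.508) = 286.6
  P: 0 + 2(45.17) = 90.33
  Q: 0 + 2(6.508) = 13.02
  R: 0 + 1(6.508) = 6.508
Total out = 286.6 + 90.33 + 13.02 + 6.508 = 396.5 kmol.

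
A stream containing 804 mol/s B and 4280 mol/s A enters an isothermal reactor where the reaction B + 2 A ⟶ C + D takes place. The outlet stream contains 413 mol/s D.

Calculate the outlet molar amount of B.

391 mol/s

For D: n = n₀ + 1ξ → 413 = 0 + 1ξ, giving ξ = 413 mol/s.
Outlet amounts (n = n₀ + ν ξ):
  B: 804 − 1(413) = 391
  A: 4280 − 2(413) = 3454
  C: 0 + 1(413) = 413
  D: 0 + 1(413) = 413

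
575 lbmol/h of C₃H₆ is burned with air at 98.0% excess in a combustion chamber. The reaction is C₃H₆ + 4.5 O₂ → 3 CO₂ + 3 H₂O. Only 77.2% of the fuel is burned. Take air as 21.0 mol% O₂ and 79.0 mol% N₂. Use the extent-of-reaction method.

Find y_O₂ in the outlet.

0.124

Stoichiometric O₂ = 4.5 × 575 = 2588 lbmol/h; O₂ fed = 2588 × 1.980 = 5123 lbmol/h.
N₂ fed = 5123 × 79/21 = 19270 lbmol/h.
Fuel reacted = 0.772 × 575 → ξ = 443.9 lbmol/h.
Outlet (n = n₀ + ν ξ):
  C₃H₆: 575 − 1(443.9) = 131.1
  O₂: 5123 − 4.5(443.9) = 3126
  N₂: 19270 (inert)
  CO₂: 0 + 3(443.9) = 1332
  H₂O: 0 + 3(443.9) = 1332
Total out = 25190 lbmol/h; y_O₂ = 3126 / 25190 = 0.1241.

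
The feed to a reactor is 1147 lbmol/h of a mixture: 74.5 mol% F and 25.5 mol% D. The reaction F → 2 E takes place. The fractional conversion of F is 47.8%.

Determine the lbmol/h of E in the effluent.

F reacted = 0.478 × 854.5 = 408.5 lbmol/h; ν_F = −1, so ξ = 408.5/1 = 408.5 lbmol/h.
Outlet amounts (n = n₀ + ν ξ):
  F: 854.5 − 1(408.5) = 446.1
  E: 0 + 2(408.5) = 816.9
  D: 292.5 (inert)

817 lbmol/h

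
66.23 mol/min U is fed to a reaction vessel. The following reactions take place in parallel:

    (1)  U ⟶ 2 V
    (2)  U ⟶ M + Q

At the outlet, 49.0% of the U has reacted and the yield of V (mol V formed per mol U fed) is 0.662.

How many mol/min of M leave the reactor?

10.5 mol/min

Yield of V: 2ξ₁ / 66.23 = 0.662 → ξ₁ = 21.92 mol/min.
Conversion of U: 1ξ₁ + 1ξ₂ = 0.49 × 66.23 = 32.45 → ξ₂ = 10.53 mol/min.
Outlet amounts (n = n₀ + Σ ν·ξ):
  U: 66.23 − 1(21.92) − 1(10.53) = 33.78
  V: 0 + 2(21.92) = 43.84
  M: 0 + 1(10.53) = 10.53
  Q: 0 + 1(10.53) = 10.53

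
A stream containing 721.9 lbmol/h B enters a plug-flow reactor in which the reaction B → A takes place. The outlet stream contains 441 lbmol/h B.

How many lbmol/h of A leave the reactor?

For B: n = n₀ − 1ξ → 441 = 721.9 − 1ξ, giving ξ = 280.9 lbmol/h.
Outlet amounts (n = n₀ + ν ξ):
  B: 721.9 − 1(280.9) = 441
  A: 0 + 1(280.9) = 280.9

281 lbmol/h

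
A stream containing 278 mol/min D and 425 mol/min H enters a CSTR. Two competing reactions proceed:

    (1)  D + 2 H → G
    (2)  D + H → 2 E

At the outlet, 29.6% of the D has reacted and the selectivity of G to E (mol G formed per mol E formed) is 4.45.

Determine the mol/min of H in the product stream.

269 mol/min

Conversion of D: D consumed = 0.296 × 278 = 82.29 mol/min = 1ξ₁ + 1ξ₂.
Selectivity: 1ξ₁ / (2ξ₂) = 4.45 → ξ₁ = 8.9 ξ₂.
Substitute: (1·8.9 + 1) ξ₂ = 82.29 → ξ₂ = 8.312 mol/min, ξ₁ = 73.98 mol/min.
Outlet amounts (n = n₀ + Σ ν·ξ):
  D: 278 − 1(73.98) − 1(8.312) = 195.7
  H: 425 − 2(73.98) − 1(8.312) = 268.7
  G: 0 + 1(73.98) = 73.98
  E: 0 + 2(8.312) = 16.62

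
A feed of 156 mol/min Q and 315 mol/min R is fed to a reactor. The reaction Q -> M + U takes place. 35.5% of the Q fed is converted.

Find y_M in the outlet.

Q reacted = 0.355 × 156 = 55.38 mol/min; ν_Q = −1, so ξ = 55.38/1 = 55.38 mol/min.
Outlet amounts (n = n₀ + ν ξ):
  Q: 156 − 1(55.38) = 100.6
  M: 0 + 1(55.38) = 55.38
  U: 0 + 1(55.38) = 55.38
  R: 315 (inert)
Total out = 526.4 mol/min; y_M = 55.38 / 526.4 = 0.1052.

0.105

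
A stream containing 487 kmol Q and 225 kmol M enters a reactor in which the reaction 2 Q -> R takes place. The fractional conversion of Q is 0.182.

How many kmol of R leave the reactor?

Q reacted = 0.182 × 487 = 88.63 kmol; ν_Q = −2, so ξ = 88.63/2 = 44.32 kmol.
Outlet amounts (n = n₀ + ν ξ):
  Q: 487 − 2(44.32) = 398.4
  R: 0 + 1(44.32) = 44.32
  M: 225 (inert)

44.3 kmol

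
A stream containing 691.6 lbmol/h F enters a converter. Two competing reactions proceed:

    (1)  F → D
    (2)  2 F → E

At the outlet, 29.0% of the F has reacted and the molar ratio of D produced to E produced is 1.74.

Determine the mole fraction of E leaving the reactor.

0.0841

Conversion of F: F consumed = 0.29 × 691.6 = 200.6 lbmol/h = 1ξ₁ + 2ξ₂.
Selectivity: 1ξ₁ / (1ξ₂) = 1.74 → ξ₁ = 1.74 ξ₂.
Substitute: (1·1.74 + 2) ξ₂ = 200.6 → ξ₂ = 53.63 lbmol/h, ξ₁ = 93.31 lbmol/h.
Outlet amounts (n = n₀ + Σ ν·ξ):
  F: 691.6 − 1(93.31) − 2(53.63) = 491
  D: 0 + 1(93.31) = 93.31
  E: 0 + 1(53.63) = 53.63
Total out = 638 lbmol/h; y_E = 53.63 / 638 = 0.08406.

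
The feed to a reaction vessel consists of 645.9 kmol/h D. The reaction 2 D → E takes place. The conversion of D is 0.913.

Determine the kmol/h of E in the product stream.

295 kmol/h

D reacted = 0.913 × 645.9 = 589.7 kmol/h; ν_D = −2, so ξ = 589.7/2 = 294.9 kmol/h.
Outlet amounts (n = n₀ + ν ξ):
  D: 645.9 − 2(294.9) = 56.19
  E: 0 + 1(294.9) = 294.9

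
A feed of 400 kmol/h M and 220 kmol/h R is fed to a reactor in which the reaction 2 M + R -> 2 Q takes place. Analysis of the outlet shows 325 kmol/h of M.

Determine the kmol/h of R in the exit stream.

For M: n = n₀ − 2ξ → 325 = 400 − 2ξ, giving ξ = 37.5 kmol/h.
Outlet amounts (n = n₀ + ν ξ):
  M: 400 − 2(37.5) = 325
  R: 220 − 1(37.5) = 182.5
  Q: 0 + 2(37.5) = 75

182 kmol/h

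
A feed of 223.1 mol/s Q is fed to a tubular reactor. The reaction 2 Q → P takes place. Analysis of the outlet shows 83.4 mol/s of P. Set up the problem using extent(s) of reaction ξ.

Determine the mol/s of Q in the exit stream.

For P: n = n₀ + 1ξ → 83.4 = 0 + 1ξ, giving ξ = 83.4 mol/s.
Outlet amounts (n = n₀ + ν ξ):
  Q: 223.1 − 2(83.4) = 56.3
  P: 0 + 1(83.4) = 83.4

56.3 mol/s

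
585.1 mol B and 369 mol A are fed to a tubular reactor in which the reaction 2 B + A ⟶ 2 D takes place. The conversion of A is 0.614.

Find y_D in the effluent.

0.623

A reacted = 0.614 × 369 = 226.6 mol; ν_A = −1, so ξ = 226.6/1 = 226.6 mol.
Outlet amounts (n = n₀ + ν ξ):
  B: 585.1 − 2(226.6) = 132
  A: 369 − 1(226.6) = 142.4
  D: 0 + 2(226.6) = 453.1
Total out = 727.5 mol; y_D = 453.1 / 727.5 = 0.6228.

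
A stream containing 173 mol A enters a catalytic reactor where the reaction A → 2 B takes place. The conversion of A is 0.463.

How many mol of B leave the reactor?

A reacted = 0.463 × 173 = 80.1 mol; ν_A = −1, so ξ = 80.1/1 = 80.1 mol.
Outlet amounts (n = n₀ + ν ξ):
  A: 173 − 1(80.1) = 92.9
  B: 0 + 2(80.1) = 160.2

160 mol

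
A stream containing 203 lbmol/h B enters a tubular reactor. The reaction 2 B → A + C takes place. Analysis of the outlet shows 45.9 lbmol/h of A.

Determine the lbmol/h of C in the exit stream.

For A: n = n₀ + 1ξ → 45.9 = 0 + 1ξ, giving ξ = 45.9 lbmol/h.
Outlet amounts (n = n₀ + ν ξ):
  B: 203 − 2(45.9) = 111.2
  A: 0 + 1(45.9) = 45.9
  C: 0 + 1(45.9) = 45.9

45.9 lbmol/h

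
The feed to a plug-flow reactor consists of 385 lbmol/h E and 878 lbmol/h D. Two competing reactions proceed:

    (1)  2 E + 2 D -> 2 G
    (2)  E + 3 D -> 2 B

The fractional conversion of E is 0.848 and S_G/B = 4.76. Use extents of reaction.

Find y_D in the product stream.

0.541

Conversion of E: E consumed = 0.848 × 385 = 326.5 lbmol/h = 2ξ₁ + 1ξ₂.
Selectivity: 2ξ₁ / (2ξ₂) = 4.76 → ξ₁ = 4.76 ξ₂.
Substitute: (2·4.76 + 1) ξ₂ = 326.5 → ξ₂ = 31.03 lbmol/h, ξ₁ = 147.7 lbmol/h.
Outlet amounts (n = n₀ + Σ ν·ξ):
  E: 385 − 2(147.7) − 1(31.03) = 58.52
  D: 878 − 2(147.7) − 3(31.03) = 489.5
  G: 0 + 2(147.7) = 295.4
  B: 0 + 2(31.03) = 62.07
Total out = 905.5 lbmol/h; y_D = 489.5 / 905.5 = 0.5405.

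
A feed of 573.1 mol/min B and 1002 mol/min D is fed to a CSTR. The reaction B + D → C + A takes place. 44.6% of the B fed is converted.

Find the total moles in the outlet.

B reacted = 0.446 × 573.1 = 255.6 mol/min; ν_B = −1, so ξ = 255.6/1 = 255.6 mol/min.
Outlet amounts (n = n₀ + ν ξ):
  B: 573.1 − 1(255.6) = 317.5
  D: 1002 − 1(255.6) = 746.4
  C: 0 + 1(255.6) = 255.6
  A: 0 + 1(255.6) = 255.6
Total out = 317.5 + 746.4 + 255.6 + 255.6 = 1575 mol/min.

1580 mol/min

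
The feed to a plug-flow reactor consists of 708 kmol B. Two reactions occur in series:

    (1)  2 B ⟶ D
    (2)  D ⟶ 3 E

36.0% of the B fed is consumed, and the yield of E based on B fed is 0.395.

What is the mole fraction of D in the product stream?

Conversion of B: B consumed = 2ξ₁ = 0.36 × 708 → ξ₁ = 127.4 kmol.
Yield of E: 3ξ₂ / 708 = 0.395 → ξ₂ = 93.22 kmol.
Outlet amounts (n = n₀ + Σ ν·ξ):
  B: 708 − 2(127.4) = 453.1
  D: 0 + 1(127.4) − 1(93.22) = 34.22
  E: 0 + 3(93.22) = 279.7
Total out = 767 kmol; y_D = 34.22 / 767 = 0.04462.

0.0446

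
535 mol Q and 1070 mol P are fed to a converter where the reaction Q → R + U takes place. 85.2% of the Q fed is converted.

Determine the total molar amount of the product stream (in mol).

2060 mol

Q reacted = 0.852 × 535 = 455.8 mol; ν_Q = −1, so ξ = 455.8/1 = 455.8 mol.
Outlet amounts (n = n₀ + ν ξ):
  Q: 535 − 1(455.8) = 79.18
  R: 0 + 1(455.8) = 455.8
  U: 0 + 1(455.8) = 455.8
  P: 1070 (inert)
Total out = 79.18 + 455.8 + 455.8 + 1070 = 2061 mol.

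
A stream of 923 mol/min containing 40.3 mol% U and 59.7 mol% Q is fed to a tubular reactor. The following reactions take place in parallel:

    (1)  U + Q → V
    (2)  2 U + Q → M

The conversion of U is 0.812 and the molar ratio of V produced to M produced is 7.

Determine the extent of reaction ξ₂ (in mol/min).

ξ₂ = 33.6 mol/min

Conversion of U: U consumed = 0.812 × 372 = 302 mol/min = 1ξ₁ + 2ξ₂.
Selectivity: 1ξ₁ / (1ξ₂) = 7 → ξ₁ = 7 ξ₂.
Substitute: (1·7 + 2) ξ₂ = 302 → ξ₂ = 33.56 mol/min, ξ₁ = 234.9 mol/min.
Outlet amounts (n = n₀ + Σ ν·ξ):
  U: 372 − 1(234.9) − 2(33.56) = 69.93
  Q: 551 − 1(234.9) − 1(33.56) = 282.6
  V: 0 + 1(234.9) = 234.9
  M: 0 + 1(33.56) = 33.56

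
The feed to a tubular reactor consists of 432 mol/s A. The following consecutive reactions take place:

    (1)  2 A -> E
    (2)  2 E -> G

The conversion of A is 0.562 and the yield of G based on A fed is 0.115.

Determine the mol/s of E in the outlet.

22 mol/s

Conversion of A: A consumed = 2ξ₁ = 0.562 × 432 → ξ₁ = 121.4 mol/s.
Yield of G: 1ξ₂ / 432 = 0.115 → ξ₂ = 49.68 mol/s.
Outlet amounts (n = n₀ + Σ ν·ξ):
  A: 432 − 2(121.4) = 189.2
  E: 0 + 1(121.4) − 2(49.68) = 22.03
  G: 0 + 1(49.68) = 49.68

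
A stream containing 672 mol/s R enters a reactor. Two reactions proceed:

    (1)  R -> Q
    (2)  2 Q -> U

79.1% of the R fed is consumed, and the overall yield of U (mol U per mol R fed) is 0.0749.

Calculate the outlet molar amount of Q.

431 mol/s

Conversion of R: R consumed = 1ξ₁ = 0.791 × 672 → ξ₁ = 531.6 mol/s.
Yield of U: 1ξ₂ / 672 = 0.0749 → ξ₂ = 50.33 mol/s.
Outlet amounts (n = n₀ + Σ ν·ξ):
  R: 672 − 1(531.6) = 140.4
  Q: 0 + 1(531.6) − 2(50.33) = 430.9
  U: 0 + 1(50.33) = 50.33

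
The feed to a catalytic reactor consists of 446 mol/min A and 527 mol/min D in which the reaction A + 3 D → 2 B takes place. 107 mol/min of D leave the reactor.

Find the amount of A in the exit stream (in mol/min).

306 mol/min

For D: n = n₀ − 3ξ → 107 = 527 − 3ξ, giving ξ = 140 mol/min.
Outlet amounts (n = n₀ + ν ξ):
  A: 446 − 1(140) = 306
  D: 527 − 3(140) = 107
  B: 0 + 2(140) = 280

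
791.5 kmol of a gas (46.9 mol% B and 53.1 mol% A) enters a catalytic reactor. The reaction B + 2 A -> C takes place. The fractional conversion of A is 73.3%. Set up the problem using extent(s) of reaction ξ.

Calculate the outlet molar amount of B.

A reacted = 0.733 × 420.3 = 308.1 kmol; ν_A = −2, so ξ = 308.1/2 = 154 kmol.
Outlet amounts (n = n₀ + ν ξ):
  B: 371.2 − 1(154) = 217.2
  A: 420.3 − 2(154) = 112.2
  C: 0 + 1(154) = 154

217 kmol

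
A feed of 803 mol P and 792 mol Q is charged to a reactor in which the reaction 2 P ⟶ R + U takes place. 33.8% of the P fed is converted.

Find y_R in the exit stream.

0.0851

P reacted = 0.338 × 803 = 271.4 mol; ν_P = −2, so ξ = 271.4/2 = 135.7 mol.
Outlet amounts (n = n₀ + ν ξ):
  P: 803 − 2(135.7) = 531.6
  R: 0 + 1(135.7) = 135.7
  U: 0 + 1(135.7) = 135.7
  Q: 792 (inert)
Total out = 1595 mol; y_R = 135.7 / 1595 = 0.08508.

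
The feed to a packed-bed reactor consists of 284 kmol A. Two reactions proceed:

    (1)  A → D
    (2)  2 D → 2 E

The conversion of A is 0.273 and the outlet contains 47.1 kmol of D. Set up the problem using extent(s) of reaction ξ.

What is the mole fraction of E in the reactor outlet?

0.107

Conversion of A: A consumed = 1ξ₁ = 0.273 × 284 → ξ₁ = 77.53 kmol.
D balance: n_D = 0 + 1ξ₁ − 2ξ₂ = 47.1 → ξ₂ = (1·77.53 − 47.1)/2 = 15.22 kmol.
Outlet amounts (n = n₀ + Σ ν·ξ):
  A: 284 − 1(77.53) = 206.5
  D: 0 + 1(77.53) − 2(15.22) = 47.1
  E: 0 + 2(15.22) = 30.43
Total out = 284 kmol; y_E = 30.43 / 284 = 0.1072.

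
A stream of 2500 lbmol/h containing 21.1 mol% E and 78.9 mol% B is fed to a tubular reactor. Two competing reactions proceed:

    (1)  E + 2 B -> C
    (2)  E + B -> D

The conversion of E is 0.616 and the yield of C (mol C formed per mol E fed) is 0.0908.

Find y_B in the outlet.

Yield of C: 1ξ₁ / 527.5 = 0.0908 → ξ₁ = 47.9 lbmol/h.
Conversion of E: 1ξ₁ + 1ξ₂ = 0.616 × 527.5 = 324.9 → ξ₂ = 277 lbmol/h.
Outlet amounts (n = n₀ + Σ ν·ξ):
  E: 527.5 − 1(47.9) − 1(277) = 202.6
  B: 1972 − 2(47.9) − 1(277) = 1600
  C: 0 + 1(47.9) = 47.9
  D: 0 + 1(277) = 277
Total out = 2127 lbmol/h; y_B = 1600 / 2127 = 0.752.

0.752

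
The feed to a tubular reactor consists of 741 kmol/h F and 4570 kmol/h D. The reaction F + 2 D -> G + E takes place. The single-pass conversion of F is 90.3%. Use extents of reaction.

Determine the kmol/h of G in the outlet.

F reacted = 0.903 × 741 = 669.1 kmol/h; ν_F = −1, so ξ = 669.1/1 = 669.1 kmol/h.
Outlet amounts (n = n₀ + ν ξ):
  F: 741 − 1(669.1) = 71.88
  D: 4570 − 2(669.1) = 3232
  G: 0 + 1(669.1) = 669.1
  E: 0 + 1(669.1) = 669.1

669 kmol/h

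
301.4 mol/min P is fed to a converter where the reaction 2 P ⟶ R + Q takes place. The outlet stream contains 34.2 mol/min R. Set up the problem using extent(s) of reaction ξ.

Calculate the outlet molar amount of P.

For R: n = n₀ + 1ξ → 34.2 = 0 + 1ξ, giving ξ = 34.2 mol/min.
Outlet amounts (n = n₀ + ν ξ):
  P: 301.4 − 2(34.2) = 233
  R: 0 + 1(34.2) = 34.2
  Q: 0 + 1(34.2) = 34.2

233 mol/min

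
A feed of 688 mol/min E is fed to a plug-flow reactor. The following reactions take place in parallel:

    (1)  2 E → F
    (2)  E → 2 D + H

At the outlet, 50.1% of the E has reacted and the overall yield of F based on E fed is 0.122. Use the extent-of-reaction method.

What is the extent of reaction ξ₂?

ξ₂ = 177 mol/min

Yield of F: 1ξ₁ / 688 = 0.122 → ξ₁ = 83.94 mol/min.
Conversion of E: 2ξ₁ + 1ξ₂ = 0.501 × 688 = 344.7 → ξ₂ = 176.8 mol/min.
Outlet amounts (n = n₀ + Σ ν·ξ):
  E: 688 − 2(83.94) − 1(176.8) = 343.3
  F: 0 + 1(83.94) = 83.94
  D: 0 + 2(176.8) = 353.6
  H: 0 + 1(176.8) = 176.8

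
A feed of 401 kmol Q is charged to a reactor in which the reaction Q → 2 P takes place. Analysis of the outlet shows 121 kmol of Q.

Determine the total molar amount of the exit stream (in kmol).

For Q: n = n₀ − 1ξ → 121 = 401 − 1ξ, giving ξ = 280 kmol.
Outlet amounts (n = n₀ + ν ξ):
  Q: 401 − 1(280) = 121
  P: 0 + 2(280) = 560
Total out = 121 + 560 = 681 kmol.

681 kmol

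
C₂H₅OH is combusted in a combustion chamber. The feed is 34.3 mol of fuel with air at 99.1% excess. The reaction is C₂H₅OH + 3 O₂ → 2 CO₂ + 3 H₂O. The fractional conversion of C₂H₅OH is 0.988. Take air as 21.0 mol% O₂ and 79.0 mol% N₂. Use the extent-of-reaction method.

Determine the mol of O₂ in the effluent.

Stoichiometric O₂ = 3 × 34.3 = 102.9 mol; O₂ fed = 102.9 × 1.991 = 204.9 mol.
N₂ fed = 204.9 × 79/21 = 770.7 mol.
Fuel reacted = 0.988 × 34.3 → ξ = 33.89 mol.
Outlet (n = n₀ + ν ξ):
  C₂H₅OH: 34.3 − 1(33.89) = 0.4116
  O₂: 204.9 − 3(33.89) = 103.2
  N₂: 770.7 (inert)
  CO₂: 0 + 2(33.89) = 67.78
  H₂O: 0 + 3(33.89) = 101.7

103 mol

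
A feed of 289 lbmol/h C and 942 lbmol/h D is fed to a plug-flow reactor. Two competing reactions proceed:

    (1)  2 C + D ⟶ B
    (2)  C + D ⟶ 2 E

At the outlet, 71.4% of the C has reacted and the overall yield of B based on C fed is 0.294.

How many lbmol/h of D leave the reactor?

821 lbmol/h

Yield of B: 1ξ₁ / 289 = 0.294 → ξ₁ = 84.97 lbmol/h.
Conversion of C: 2ξ₁ + 1ξ₂ = 0.714 × 289 = 206.3 → ξ₂ = 36.41 lbmol/h.
Outlet amounts (n = n₀ + Σ ν·ξ):
  C: 289 − 2(84.97) − 1(36.41) = 82.65
  D: 942 − 1(84.97) − 1(36.41) = 820.6
  B: 0 + 1(84.97) = 84.97
  E: 0 + 2(36.41) = 72.83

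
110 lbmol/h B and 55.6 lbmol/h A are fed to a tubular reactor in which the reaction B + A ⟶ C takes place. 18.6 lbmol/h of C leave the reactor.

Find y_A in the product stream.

0.252

For C: n = n₀ + 1ξ → 18.6 = 0 + 1ξ, giving ξ = 18.6 lbmol/h.
Outlet amounts (n = n₀ + ν ξ):
  B: 110 − 1(18.6) = 91.4
  A: 55.6 − 1(18.6) = 37
  C: 0 + 1(18.6) = 18.6
Total out = 147 lbmol/h; y_A = 37 / 147 = 0.2517.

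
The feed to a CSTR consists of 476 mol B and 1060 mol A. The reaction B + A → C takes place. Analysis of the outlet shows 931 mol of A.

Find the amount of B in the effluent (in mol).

347 mol

For A: n = n₀ − 1ξ → 931 = 1060 − 1ξ, giving ξ = 129 mol.
Outlet amounts (n = n₀ + ν ξ):
  B: 476 − 1(129) = 347
  A: 1060 − 1(129) = 931
  C: 0 + 1(129) = 129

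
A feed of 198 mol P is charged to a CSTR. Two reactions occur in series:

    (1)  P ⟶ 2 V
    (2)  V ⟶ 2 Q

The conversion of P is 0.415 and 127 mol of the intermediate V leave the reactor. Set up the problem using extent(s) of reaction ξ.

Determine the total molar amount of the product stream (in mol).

318 mol

Conversion of P: P consumed = 1ξ₁ = 0.415 × 198 → ξ₁ = 82.17 mol.
V balance: n_V = 0 + 2ξ₁ − 1ξ₂ = 127 → ξ₂ = (2·82.17 − 127)/1 = 37.34 mol.
Outlet amounts (n = n₀ + Σ ν·ξ):
  P: 198 − 1(82.17) = 115.8
  V: 0 + 2(82.17) − 1(37.34) = 127
  Q: 0 + 2(37.34) = 74.68
Total out = 115.8 + 127 + 74.68 = 317.5 mol.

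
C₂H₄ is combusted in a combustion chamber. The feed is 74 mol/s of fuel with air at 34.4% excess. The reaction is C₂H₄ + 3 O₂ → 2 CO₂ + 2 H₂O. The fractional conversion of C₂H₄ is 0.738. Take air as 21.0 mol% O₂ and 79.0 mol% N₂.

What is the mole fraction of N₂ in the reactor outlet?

Stoichiometric O₂ = 3 × 74 = 222 mol/s; O₂ fed = 222 × 1.344 = 298.4 mol/s.
N₂ fed = 298.4 × 79/21 = 1122 mol/s.
Fuel reacted = 0.738 × 74 → ξ = 54.61 mol/s.
Outlet (n = n₀ + ν ξ):
  C₂H₄: 74 − 1(54.61) = 19.39
  O₂: 298.4 − 3(54.61) = 134.5
  N₂: 1122 (inert)
  CO₂: 0 + 2(54.61) = 109.2
  H₂O: 0 + 2(54.61) = 109.2
Total out = 1495 mol/s; y_N₂ = 1122 / 1495 = 0.7509.

0.751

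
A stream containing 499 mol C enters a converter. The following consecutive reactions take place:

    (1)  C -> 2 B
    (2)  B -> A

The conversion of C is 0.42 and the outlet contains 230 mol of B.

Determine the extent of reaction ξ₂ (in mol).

ξ₂ = 189 mol

Conversion of C: C consumed = 1ξ₁ = 0.42 × 499 → ξ₁ = 209.6 mol.
B balance: n_B = 0 + 2ξ₁ − 1ξ₂ = 230 → ξ₂ = (2·209.6 − 230)/1 = 189.2 mol.
Outlet amounts (n = n₀ + Σ ν·ξ):
  C: 499 − 1(209.6) = 289.4
  B: 0 + 2(209.6) − 1(189.2) = 230
  A: 0 + 1(189.2) = 189.2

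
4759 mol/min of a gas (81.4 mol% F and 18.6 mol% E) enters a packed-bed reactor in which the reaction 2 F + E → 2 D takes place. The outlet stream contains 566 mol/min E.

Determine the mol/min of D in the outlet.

For E: n = n₀ − 1ξ → 566 = 885.2 − 1ξ, giving ξ = 319.2 mol/min.
Outlet amounts (n = n₀ + ν ξ):
  F: 3874 − 2(319.2) = 3235
  E: 885.2 − 1(319.2) = 566
  D: 0 + 2(319.2) = 638.3

638 mol/min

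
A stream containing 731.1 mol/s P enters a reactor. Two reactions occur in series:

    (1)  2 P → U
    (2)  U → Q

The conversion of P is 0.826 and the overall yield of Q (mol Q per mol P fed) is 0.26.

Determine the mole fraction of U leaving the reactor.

Conversion of P: P consumed = 2ξ₁ = 0.826 × 731.1 → ξ₁ = 301.9 mol/s.
Yield of Q: 1ξ₂ / 731.1 = 0.26 → ξ₂ = 190.1 mol/s.
Outlet amounts (n = n₀ + Σ ν·ξ):
  P: 731.1 − 2(301.9) = 127.2
  U: 0 + 1(301.9) − 1(190.1) = 111.9
  Q: 0 + 1(190.1) = 190.1
Total out = 429.2 mol/s; y_U = 111.9 / 429.2 = 0.2606.

0.261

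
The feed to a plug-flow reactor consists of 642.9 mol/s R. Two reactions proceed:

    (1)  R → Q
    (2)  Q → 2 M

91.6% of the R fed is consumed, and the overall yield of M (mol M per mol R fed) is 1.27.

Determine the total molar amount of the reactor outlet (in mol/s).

1050 mol/s

Conversion of R: R consumed = 1ξ₁ = 0.916 × 642.9 → ξ₁ = 588.9 mol/s.
Yield of M: 2ξ₂ / 642.9 = 1.27 → ξ₂ = 408.2 mol/s.
Outlet amounts (n = n₀ + Σ ν·ξ):
  R: 642.9 − 1(588.9) = 54
  Q: 0 + 1(588.9) − 1(408.2) = 180.7
  M: 0 + 2(408.2) = 816.5
Total out = 54 + 180.7 + 816.5 = 1051 mol/s.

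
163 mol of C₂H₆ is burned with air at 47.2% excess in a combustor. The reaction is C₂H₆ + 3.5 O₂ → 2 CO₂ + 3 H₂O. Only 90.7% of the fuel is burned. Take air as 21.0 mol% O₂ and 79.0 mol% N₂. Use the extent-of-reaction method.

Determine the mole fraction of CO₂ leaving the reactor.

Stoichiometric O₂ = 3.5 × 163 = 570.5 mol; O₂ fed = 570.5 × 1.472 = 839.8 mol.
N₂ fed = 839.8 × 79/21 = 3159 mol.
Fuel reacted = 0.907 × 163 → ξ = 147.8 mol.
Outlet (n = n₀ + ν ξ):
  C₂H₆: 163 − 1(147.8) = 15.16
  O₂: 839.8 − 3.5(147.8) = 322.3
  N₂: 3159 (inert)
  CO₂: 0 + 2(147.8) = 295.7
  H₂O: 0 + 3(147.8) = 443.5
Total out = 4236 mol; y_CO₂ = 295.7 / 4236 = 0.0698.

0.0698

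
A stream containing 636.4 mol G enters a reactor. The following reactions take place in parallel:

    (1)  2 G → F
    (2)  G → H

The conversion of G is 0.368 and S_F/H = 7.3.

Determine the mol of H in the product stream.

15 mol

Conversion of G: G consumed = 0.368 × 636.4 = 234.2 mol = 2ξ₁ + 1ξ₂.
Selectivity: 1ξ₁ / (1ξ₂) = 7.3 → ξ₁ = 7.3 ξ₂.
Substitute: (2·7.3 + 1) ξ₂ = 234.2 → ξ₂ = 15.01 mol, ξ₁ = 109.6 mol.
Outlet amounts (n = n₀ + Σ ν·ξ):
  G: 636.4 − 2(109.6) − 1(15.01) = 402.2
  F: 0 + 1(109.6) = 109.6
  H: 0 + 1(15.01) = 15.01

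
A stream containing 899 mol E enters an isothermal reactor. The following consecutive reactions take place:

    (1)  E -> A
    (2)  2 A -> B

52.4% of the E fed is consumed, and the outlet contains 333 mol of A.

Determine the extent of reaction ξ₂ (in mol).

ξ₂ = 69 mol

Conversion of E: E consumed = 1ξ₁ = 0.524 × 899 → ξ₁ = 471.1 mol.
A balance: n_A = 0 + 1ξ₁ − 2ξ₂ = 333 → ξ₂ = (1·471.1 − 333)/2 = 69.04 mol.
Outlet amounts (n = n₀ + Σ ν·ξ):
  E: 899 − 1(471.1) = 427.9
  A: 0 + 1(471.1) − 2(69.04) = 333
  B: 0 + 1(69.04) = 69.04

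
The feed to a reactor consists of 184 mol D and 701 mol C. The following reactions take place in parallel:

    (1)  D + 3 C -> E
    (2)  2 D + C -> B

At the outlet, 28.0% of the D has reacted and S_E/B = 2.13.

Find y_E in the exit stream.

0.0341

Conversion of D: D consumed = 0.28 × 184 = 51.52 mol = 1ξ₁ + 2ξ₂.
Selectivity: 1ξ₁ / (1ξ₂) = 2.13 → ξ₁ = 2.13 ξ₂.
Substitute: (1·2.13 + 2) ξ₂ = 51.52 → ξ₂ = 12.47 mol, ξ₁ = 26.57 mol.
Outlet amounts (n = n₀ + Σ ν·ξ):
  D: 184 − 1(26.57) − 2(12.47) = 132.5
  C: 701 − 3(26.57) − 1(12.47) = 608.8
  E: 0 + 1(26.57) = 26.57
  B: 0 + 1(12.47) = 12.47
Total out = 780.3 mol; y_E = 26.57 / 780.3 = 0.03405.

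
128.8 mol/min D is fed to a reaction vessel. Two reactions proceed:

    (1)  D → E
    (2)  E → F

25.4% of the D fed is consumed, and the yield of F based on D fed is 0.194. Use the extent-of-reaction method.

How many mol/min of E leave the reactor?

7.73 mol/min

Conversion of D: D consumed = 1ξ₁ = 0.254 × 128.8 → ξ₁ = 32.72 mol/min.
Yield of F: 1ξ₂ / 128.8 = 0.194 → ξ₂ = 24.99 mol/min.
Outlet amounts (n = n₀ + Σ ν·ξ):
  D: 128.8 − 1(32.72) = 96.08
  E: 0 + 1(32.72) − 1(24.99) = 7.728
  F: 0 + 1(24.99) = 24.99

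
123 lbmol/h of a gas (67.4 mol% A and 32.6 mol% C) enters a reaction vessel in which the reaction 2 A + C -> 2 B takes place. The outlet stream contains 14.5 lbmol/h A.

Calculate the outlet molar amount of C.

5.9 lbmol/h

For A: n = n₀ − 2ξ → 14.5 = 82.9 − 2ξ, giving ξ = 34.2 lbmol/h.
Outlet amounts (n = n₀ + ν ξ):
  A: 82.9 − 2(34.2) = 14.5
  C: 40.1 − 1(34.2) = 5.897
  B: 0 + 2(34.2) = 68.4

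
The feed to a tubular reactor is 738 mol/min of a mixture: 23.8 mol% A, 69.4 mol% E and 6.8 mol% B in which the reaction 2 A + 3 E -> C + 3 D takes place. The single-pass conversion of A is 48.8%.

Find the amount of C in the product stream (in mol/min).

42.9 mol/min

A reacted = 0.488 × 175.6 = 85.71 mol/min; ν_A = −2, so ξ = 85.71/2 = 42.86 mol/min.
Outlet amounts (n = n₀ + ν ξ):
  A: 175.6 − 2(42.86) = 89.93
  E: 512.2 − 3(42.86) = 383.6
  C: 0 + 1(42.86) = 42.86
  D: 0 + 3(42.86) = 128.6
  B: 50.18 (inert)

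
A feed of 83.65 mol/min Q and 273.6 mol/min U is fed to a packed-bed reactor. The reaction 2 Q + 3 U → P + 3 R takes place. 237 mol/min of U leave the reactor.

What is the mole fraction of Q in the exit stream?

For U: n = n₀ − 3ξ → 237 = 273.6 − 3ξ, giving ξ = 12.2 mol/min.
Outlet amounts (n = n₀ + ν ξ):
  Q: 83.65 − 2(12.2) = 59.25
  U: 273.6 − 3(12.2) = 237
  P: 0 + 1(12.2) = 12.2
  R: 0 + 3(12.2) = 36.6
Total out = 345.1 mol/min; y_Q = 59.25 / 345.1 = 0.1717.

0.172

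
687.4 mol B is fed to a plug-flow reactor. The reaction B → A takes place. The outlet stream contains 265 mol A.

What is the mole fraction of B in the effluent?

0.614

For A: n = n₀ + 1ξ → 265 = 0 + 1ξ, giving ξ = 265 mol.
Outlet amounts (n = n₀ + ν ξ):
  B: 687.4 − 1(265) = 422.4
  A: 0 + 1(265) = 265
Total out = 687.4 mol; y_B = 422.4 / 687.4 = 0.6145.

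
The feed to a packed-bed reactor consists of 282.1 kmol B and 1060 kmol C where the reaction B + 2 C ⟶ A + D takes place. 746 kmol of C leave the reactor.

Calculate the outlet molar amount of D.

157 kmol

For C: n = n₀ − 2ξ → 746 = 1060 − 2ξ, giving ξ = 157 kmol.
Outlet amounts (n = n₀ + ν ξ):
  B: 282.1 − 1(157) = 125.1
  C: 1060 − 2(157) = 746
  A: 0 + 1(157) = 157
  D: 0 + 1(157) = 157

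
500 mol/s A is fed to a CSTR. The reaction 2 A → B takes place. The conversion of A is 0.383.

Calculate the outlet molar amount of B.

95.8 mol/s

A reacted = 0.383 × 500 = 191.5 mol/s; ν_A = −2, so ξ = 191.5/2 = 95.75 mol/s.
Outlet amounts (n = n₀ + ν ξ):
  A: 500 − 2(95.75) = 308.5
  B: 0 + 1(95.75) = 95.75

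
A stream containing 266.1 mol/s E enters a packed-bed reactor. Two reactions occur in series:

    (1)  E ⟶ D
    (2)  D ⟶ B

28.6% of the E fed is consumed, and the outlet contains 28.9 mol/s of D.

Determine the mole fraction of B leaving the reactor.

0.177

Conversion of E: E consumed = 1ξ₁ = 0.286 × 266.1 → ξ₁ = 76.1 mol/s.
D balance: n_D = 0 + 1ξ₁ − 1ξ₂ = 28.9 → ξ₂ = (1·76.1 − 28.9)/1 = 47.2 mol/s.
Outlet amounts (n = n₀ + Σ ν·ξ):
  E: 266.1 − 1(76.1) = 190
  D: 0 + 1(76.1) − 1(47.2) = 28.9
  B: 0 + 1(47.2) = 47.2
Total out = 266.1 mol/s; y_B = 47.2 / 266.1 = 0.1774.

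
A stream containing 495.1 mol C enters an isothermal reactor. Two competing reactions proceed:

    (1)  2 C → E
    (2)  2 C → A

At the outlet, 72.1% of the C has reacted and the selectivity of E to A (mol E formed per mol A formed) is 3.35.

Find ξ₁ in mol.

ξ₁ = 137 mol

Conversion of C: C consumed = 0.721 × 495.1 = 357 mol = 2ξ₁ + 2ξ₂.
Selectivity: 1ξ₁ / (1ξ₂) = 3.35 → ξ₁ = 3.35 ξ₂.
Substitute: (2·3.35 + 2) ξ₂ = 357 → ξ₂ = 41.03 mol, ξ₁ = 137.5 mol.
Outlet amounts (n = n₀ + Σ ν·ξ):
  C: 495.1 − 2(137.5) − 2(41.03) = 138.1
  E: 0 + 1(137.5) = 137.5
  A: 0 + 1(41.03) = 41.03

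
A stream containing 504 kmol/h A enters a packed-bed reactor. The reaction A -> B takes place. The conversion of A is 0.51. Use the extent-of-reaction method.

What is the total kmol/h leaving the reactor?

504 kmol/h

A reacted = 0.51 × 504 = 257 kmol/h; ν_A = −1, so ξ = 257/1 = 257 kmol/h.
Outlet amounts (n = n₀ + ν ξ):
  A: 504 − 1(257) = 247
  B: 0 + 1(257) = 257
Total out = 247 + 257 = 504 kmol/h.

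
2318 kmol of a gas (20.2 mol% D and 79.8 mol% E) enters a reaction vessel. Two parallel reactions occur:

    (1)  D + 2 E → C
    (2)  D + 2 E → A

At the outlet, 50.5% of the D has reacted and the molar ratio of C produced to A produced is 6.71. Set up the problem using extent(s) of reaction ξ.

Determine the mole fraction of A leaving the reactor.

Conversion of D: D consumed = 0.505 × 468.2 = 236.5 kmol = 1ξ₁ + 1ξ₂.
Selectivity: 1ξ₁ / (1ξ₂) = 6.71 → ξ₁ = 6.71 ξ₂.
Substitute: (1·6.71 + 1) ξ₂ = 236.5 → ξ₂ = 30.67 kmol, ξ₁ = 205.8 kmol.
Outlet amounts (n = n₀ + Σ ν·ξ):
  D: 468.2 − 1(205.8) − 1(30.67) = 231.8
  E: 1850 − 2(205.8) − 2(30.67) = 1377
  C: 0 + 1(205.8) = 205.8
  A: 0 + 1(30.67) = 30.67
Total out = 1845 kmol; y_A = 30.67 / 1845 = 0.01662.

0.0166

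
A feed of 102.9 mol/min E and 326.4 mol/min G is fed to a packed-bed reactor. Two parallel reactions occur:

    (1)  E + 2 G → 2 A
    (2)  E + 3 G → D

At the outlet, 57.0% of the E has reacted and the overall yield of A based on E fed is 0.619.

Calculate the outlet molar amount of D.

Yield of A: 2ξ₁ / 102.9 = 0.619 → ξ₁ = 31.85 mol/min.
Conversion of E: 1ξ₁ + 1ξ₂ = 0.57 × 102.9 = 58.65 → ξ₂ = 26.81 mol/min.
Outlet amounts (n = n₀ + Σ ν·ξ):
  E: 102.9 − 1(31.85) − 1(26.81) = 44.25
  G: 326.4 − 2(31.85) − 3(26.81) = 182.3
  A: 0 + 2(31.85) = 63.7
  D: 0 + 1(26.81) = 26.81

26.8 mol/min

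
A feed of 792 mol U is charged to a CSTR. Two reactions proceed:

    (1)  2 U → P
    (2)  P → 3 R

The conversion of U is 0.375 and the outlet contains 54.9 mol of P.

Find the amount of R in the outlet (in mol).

281 mol

Conversion of U: U consumed = 2ξ₁ = 0.375 × 792 → ξ₁ = 148.5 mol.
P balance: n_P = 0 + 1ξ₁ − 1ξ₂ = 54.9 → ξ₂ = (1·148.5 − 54.9)/1 = 93.6 mol.
Outlet amounts (n = n₀ + Σ ν·ξ):
  U: 792 − 2(148.5) = 495
  P: 0 + 1(148.5) − 1(93.6) = 54.9
  R: 0 + 3(93.6) = 280.8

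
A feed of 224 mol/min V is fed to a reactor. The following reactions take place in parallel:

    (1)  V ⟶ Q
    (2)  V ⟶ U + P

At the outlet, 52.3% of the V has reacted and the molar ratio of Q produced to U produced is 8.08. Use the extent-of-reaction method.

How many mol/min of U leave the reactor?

Conversion of V: V consumed = 0.523 × 224 = 117.2 mol/min = 1ξ₁ + 1ξ₂.
Selectivity: 1ξ₁ / (1ξ₂) = 8.08 → ξ₁ = 8.08 ξ₂.
Substitute: (1·8.08 + 1) ξ₂ = 117.2 → ξ₂ = 12.9 mol/min, ξ₁ = 104.2 mol/min.
Outlet amounts (n = n₀ + Σ ν·ξ):
  V: 224 − 1(104.2) − 1(12.9) = 106.8
  Q: 0 + 1(104.2) = 104.2
  U: 0 + 1(12.9) = 12.9
  P: 0 + 1(12.9) = 12.9

12.9 mol/min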